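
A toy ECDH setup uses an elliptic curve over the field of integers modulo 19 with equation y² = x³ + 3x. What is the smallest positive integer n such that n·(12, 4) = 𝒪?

10

2P: tangent at (12, 4): λ = (3·12² + 3)/(2·4) ≡ 17/8. 8⁻¹ ≡ 12 (mod 19), so λ ≡ 17·12 ≡ 14.
  x = λ² - 12 - 12 = 196 - 24 ≡ 1; y = λ·(12 - 1) - 4 ≡ 17. → (1, 17)
3P: (1, 17) + (12, 4). λ = (4 - 17)/(12 - 1) ≡ 6/11 mod 19. 11⁻¹ ≡ 7 (mod 19), so λ ≡ 4.
  x = λ² - 1 - 12 = 16 - 13 ≡ 3; y = λ·(1 - 3) - 17 ≡ 13. → (3, 13)
4P: (3, 13) + (12, 4). λ = (4 - 13)/(12 - 3) ≡ 10/9 mod 19. 9⁻¹ ≡ 17 (mod 19) since 9·17 = 153 ≡ 1, so λ ≡ 18.
  x = λ² - 3 - 12 = 324 - 15 ≡ 5; y = λ·(3 - 5) - 13 ≡ 8. → (5, 8)
5P: (5, 8) + (12, 4). λ = (4 - 8)/(12 - 5) ≡ 15/7 mod 19. 7⁻¹ ≡ 11 (mod 19) since 7·11 = 77 ≡ 1, so λ ≡ 13.
  x = λ² - 5 - 12 = 169 - 17 ≡ 0; y = λ·(5 - 0) - 8 ≡ 0. → (0, 0)
6P: (0, 0) + (12, 4). λ = (4 - 0)/(12 - 0) ≡ 4/12 mod 19. 12⁻¹ ≡ 8 (mod 19), so λ ≡ 13.
  x = λ² - 0 - 12 = 169 - 12 ≡ 5; y = λ·(0 - 5) - 0 ≡ 11. → (5, 11)
7P: (5, 11) + (12, 4). λ = (4 - 11)/(12 - 5) ≡ 12/7 mod 19. 7⁻¹ ≡ 11 (mod 19), so λ ≡ 18.
  x = λ² - 5 - 12 = 324 - 17 ≡ 3; y = λ·(5 - 3) - 11 ≡ 6. → (3, 6)
8P: (3, 6) + (12, 4). λ = (4 - 6)/(12 - 3) ≡ 17/9 mod 19. 9⁻¹ ≡ 17 (mod 19), so λ ≡ 4.
  x = λ² - 3 - 12 = 16 - 15 ≡ 1; y = λ·(3 - 1) - 6 ≡ 2. → (1, 2)
9P: (1, 2) + (12, 4). λ = (4 - 2)/(12 - 1) ≡ 2/11 mod 19. 11⁻¹ ≡ 7 (mod 19), so λ ≡ 14.
  x = λ² - 1 - 12 = 196 - 13 ≡ 12; y = λ·(1 - 12) - 2 ≡ 15. → (12, 15)
10P: (12, 15) + (12, 4): same x and y₁ ≡ -y₂, so the sum is 𝒪.
10P = 𝒪, so the order is 10.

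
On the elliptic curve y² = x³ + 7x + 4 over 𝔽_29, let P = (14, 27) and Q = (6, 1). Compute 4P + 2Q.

First 4P:
Double-and-add on 4 = (100)₂. Start with P = (14, 27) for the leading 1-bit.
double: tangent at (14, 27): λ = (3·14² + 7)/(2·27) ≡ 15/25. 25⁻¹ ≡ 7 (mod 29), so λ ≡ 15·7 ≡ 18.
  x = λ² - 14 - 14 = 324 - 28 ≡ 6; y = λ·(14 - 6) - 27 ≡ 1. → (6, 1)
double: tangent at (6, 1): λ = (3·6² + 7)/(2·1) ≡ 28/2. 2⁻¹ ≡ 15 (mod 29), so λ ≡ 28·15 ≡ 14.
  x = λ² - 6 - 6 = 196 - 12 ≡ 10; y = λ·(6 - 10) - 1 ≡ 1. → (10, 1)
4P = (10, 1).
Next 2Q:
Repeated addition: build up to 2Q.
2Q: tangent at (6, 1): λ = (3·6² + 7)/(2·1) ≡ 28/2. 2⁻¹ ≡ 15 (mod 29) since 2·15 = 30 ≡ 1, so λ ≡ 28·15 ≡ 14.
  x = λ² - 6 - 6 = 196 - 12 ≡ 10; y = λ·(6 - 10) - 1 ≡ 1. → (10, 1)
2Q = (10, 1).
Finally 4P + 2Q:
tangent at (10, 1): λ = (3·10² + 7)/(2·1) ≡ 17/2. 2⁻¹ ≡ 15 (mod 29), so λ ≡ 17·15 ≡ 23.
  x = λ² - 10 - 10 = 529 - 20 ≡ 16; y = λ·(10 - 16) - 1 ≡ 6. → (16, 6)

(16, 6)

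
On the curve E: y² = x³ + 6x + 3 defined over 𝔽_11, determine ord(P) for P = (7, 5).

5

2P: tangent at (7, 5): λ = (3·7² + 6)/(2·5) ≡ 10/10. 10⁻¹ ≡ 10 (mod 11), so λ ≡ 10·10 ≡ 1.
  x = λ² - 7 - 7 = 1 - 14 ≡ 9; y = λ·(7 - 9) - 5 ≡ 4. → (9, 4)
3P: (9, 4) + (7, 5). λ = (5 - 4)/(7 - 9) ≡ 1/9 mod 11. 9⁻¹ ≡ 5 (mod 11) since 9·5 = 45 ≡ 1, so λ ≡ 5.
  x = λ² - 9 - 7 = 25 - 16 ≡ 9; y = λ·(9 - 9) - 4 ≡ 7. → (9, 7)
4P: (9, 7) + (7, 5). λ = (5 - 7)/(7 - 9) ≡ 9/9 mod 11. 9⁻¹ ≡ 5 (mod 11) since 9·5 = 45 ≡ 1, so λ ≡ 1.
  x = λ² - 9 - 7 = 1 - 16 ≡ 7; y = λ·(9 - 7) - 7 ≡ 6. → (7, 6)
5P: (7, 6) + (7, 5): same x and y₁ ≡ -y₂, so the sum is ∞.
5P = ∞, so the order is 5.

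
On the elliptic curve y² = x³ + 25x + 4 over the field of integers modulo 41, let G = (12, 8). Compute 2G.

tangent at (12, 8): λ = (3·12² + 25)/(2·8) ≡ 6/16. 16⁻¹ ≡ 18 (mod 41) since 16·18 = 288 ≡ 1, so λ ≡ 6·18 ≡ 26.
  x = λ² - 12 - 12 = 676 - 24 ≡ 37; y = λ·(12 - 37) - 8 ≡ 39. → (37, 39)

(37, 39)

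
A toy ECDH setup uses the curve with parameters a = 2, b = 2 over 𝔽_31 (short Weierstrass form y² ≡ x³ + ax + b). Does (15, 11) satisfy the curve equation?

y² = 11² ≡ 28; x³ + 2x + 2 = 3407 ≡ 28 (mod 31). 28 = 28.

yes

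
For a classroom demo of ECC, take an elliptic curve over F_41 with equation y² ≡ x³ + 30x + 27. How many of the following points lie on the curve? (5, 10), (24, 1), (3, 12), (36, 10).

1

(5, 10): 10² ≡ 18, rhs ≡ 15 → off.
(24, 1): 1² ≡ 1, rhs ≡ 16 → off.
(3, 12): 12² ≡ 21, rhs ≡ 21 → on.
(36, 10): 10² ≡ 18, rhs ≡ 39 → off.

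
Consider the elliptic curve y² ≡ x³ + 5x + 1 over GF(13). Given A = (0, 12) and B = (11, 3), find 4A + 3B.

(11, 10)

First 4A:
Double-and-add on 4 = (100)₂. Start with A = (0, 12) for the leading 1-bit.
double: tangent at (0, 12): λ = (3·0² + 5)/(2·12) ≡ 5/11. 11⁻¹ ≡ 6 (mod 13), so λ ≡ 5·6 ≡ 4.
  x = λ² - 0 - 0 = 16 - 0 ≡ 3; y = λ·(0 - 3) - 12 ≡ 2. → (3, 2)
double: tangent at (3, 2): λ = (3·3² + 5)/(2·2) ≡ 6/4. 4⁻¹ ≡ 10 (mod 13), so λ ≡ 6·10 ≡ 8.
  x = λ² - 3 - 3 = 64 - 6 ≡ 6; y = λ·(3 - 6) - 2 ≡ 0. → (6, 0)
4A = (6, 0).
Next 3B:
Repeated addition: build up to 3B.
2B: tangent at (11, 3): λ = (3·11² + 5)/(2·3) ≡ 4/6. 6⁻¹ ≡ 11 (mod 13), so λ ≡ 4·11 ≡ 5.
  x = λ² - 11 - 11 = 25 - 22 ≡ 3; y = λ·(11 - 3) - 3 ≡ 11. → (3, 11)
3B: (3, 11) + (11, 3). λ = (3 - 11)/(11 - 3) ≡ 5/8 mod 13. 8⁻¹ ≡ 5 (mod 13), so λ ≡ 12.
  x = λ² - 3 - 11 = 144 - 14 ≡ 0; y = λ·(3 - 0) - 11 ≡ 12. → (0, 12)
3B = (0, 12).
Finally 4A + 3B:
(6, 0) + (0, 12). λ = (12 - 0)/(0 - 6) ≡ 12/7 mod 13. 7⁻¹ ≡ 2 (mod 13) since 7·2 = 14 ≡ 1, so λ ≡ 11.
  x = λ² - 6 - 0 = 121 - 6 ≡ 11; y = λ·(6 - 11) - 0 ≡ 10. → (11, 10)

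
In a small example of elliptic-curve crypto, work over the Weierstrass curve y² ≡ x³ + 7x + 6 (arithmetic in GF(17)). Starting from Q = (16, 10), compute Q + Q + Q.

(5, 9)

Repeated addition: build up to 3Q.
2Q: tangent at (16, 10): λ = (3·16² + 7)/(2·10) ≡ 10/3. 3⁻¹ ≡ 6 (mod 17) since 3·6 = 18 ≡ 1, so λ ≡ 10·6 ≡ 9.
  x = λ² - 16 - 16 = 81 - 32 ≡ 15; y = λ·(16 - 15) - 10 ≡ 16. → (15, 16)
3Q: (15, 16) + (16, 10). λ = (10 - 16)/(16 - 15) ≡ 11/1 mod 17. 1⁻¹ ≡ 1 (mod 17), so λ ≡ 11.
  x = λ² - 15 - 16 = 121 - 31 ≡ 5; y = λ·(15 - 5) - 16 ≡ 9. → (5, 9)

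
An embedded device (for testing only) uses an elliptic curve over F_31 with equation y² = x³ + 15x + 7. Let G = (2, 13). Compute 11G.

O

Double-and-add on 11 = (1011)₂. Start with G = (2, 13) for the leading 1-bit.
double: tangent at (2, 13): λ = (3·2² + 15)/(2·13) ≡ 27/26. 26⁻¹ ≡ 6 (mod 31), so λ ≡ 27·6 ≡ 7.
  x = λ² - 2 - 2 = 49 - 4 ≡ 14; y = λ·(2 - 14) - 13 ≡ 27. → (14, 27)
double: tangent at (14, 27): λ = (3·14² + 15)/(2·27) ≡ 14/23. 23⁻¹ ≡ 27 (mod 31), so λ ≡ 14·27 ≡ 6.
  x = λ² - 14 - 14 = 36 - 28 ≡ 8; y = λ·(14 - 8) - 27 ≡ 9. → (8, 9)
add G: (8, 9) + (2, 13). λ = (13 - 9)/(2 - 8) ≡ 4/25 mod 31. 25⁻¹ ≡ 5 (mod 31), so λ ≡ 20.
  x = λ² - 8 - 2 = 400 - 10 ≡ 18; y = λ·(8 - 18) - 9 ≡ 8. → (18, 8)
double: tangent at (18, 8): λ = (3·18² + 15)/(2·8) ≡ 26/16. 16⁻¹ ≡ 2 (mod 31), so λ ≡ 26·2 ≡ 21.
  x = λ² - 18 - 18 = 441 - 36 ≡ 2; y = λ·(18 - 2) - 8 ≡ 18. → (2, 18)
add G: (2, 18) + (2, 13): same x and y₁ ≡ -y₂, so the sum is O.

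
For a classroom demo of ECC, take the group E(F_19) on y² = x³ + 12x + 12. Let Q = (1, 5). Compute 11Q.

Repeated addition: build up to 11Q.
2Q: tangent at (1, 5): λ = (3·1² + 12)/(2·5) ≡ 15/10. 10⁻¹ ≡ 2 (mod 19), so λ ≡ 15·2 ≡ 11.
  x = λ² - 1 - 1 = 121 - 2 ≡ 5; y = λ·(1 - 5) - 5 ≡ 8. → (5, 8)
3Q: (5, 8) + (1, 5). λ = (5 - 8)/(1 - 5) ≡ 16/15 mod 19. 15⁻¹ ≡ 14 (mod 19) since 15·14 = 210 ≡ 1, so λ ≡ 15.
  x = λ² - 5 - 1 = 225 - 6 ≡ 10; y = λ·(5 - 10) - 8 ≡ 12. → (10, 12)
4Q: (10, 12) + (1, 5). λ = (5 - 12)/(1 - 10) ≡ 12/10 mod 19. 10⁻¹ ≡ 2 (mod 19), so λ ≡ 5.
  x = λ² - 10 - 1 = 25 - 11 ≡ 14; y = λ·(10 - 14) - 12 ≡ 6. → (14, 6)
5Q: (14, 6) + (1, 5). λ = (5 - 6)/(1 - 14) ≡ 18/6 mod 19. 6⁻¹ ≡ 16 (mod 19), so λ ≡ 3.
  x = λ² - 14 - 1 = 9 - 15 ≡ 13; y = λ·(14 - 13) - 6 ≡ 16. → (13, 16)
6Q: (13, 16) + (1, 5). λ = (5 - 16)/(1 - 13) ≡ 8/7 mod 19. 7⁻¹ ≡ 11 (mod 19), so λ ≡ 12.
  x = λ² - 13 - 1 = 144 - 14 ≡ 16; y = λ·(13 - 16) - 16 ≡ 5. → (16, 5)
7Q: (16, 5) + (1, 5). λ = (5 - 5)/(1 - 16) ≡ 0/4 mod 19. 4⁻¹ ≡ 5 (mod 19), so λ ≡ 0.
  x = λ² - 16 - 1 = 0 - 17 ≡ 2; y = λ·(16 - 2) - 5 ≡ 14. → (2, 14)
8Q: (2, 14) + (1, 5). λ = (5 - 14)/(1 - 2) ≡ 10/18 mod 19. 18⁻¹ ≡ 18 (mod 19) since 18·18 = 324 ≡ 1, so λ ≡ 9.
  x = λ² - 2 - 1 = 81 - 3 ≡ 2; y = λ·(2 - 2) - 14 ≡ 5. → (2, 5)
9Q: (2, 5) + (1, 5). λ = (5 - 5)/(1 - 2) ≡ 0/18 mod 19. 18⁻¹ ≡ 18 (mod 19), so λ ≡ 0.
  x = λ² - 2 - 1 = 0 - 3 ≡ 16; y = λ·(2 - 16) - 5 ≡ 14. → (16, 14)
10Q: (16, 14) + (1, 5). λ = (5 - 14)/(1 - 16) ≡ 10/4 mod 19. 4⁻¹ ≡ 5 (mod 19), so λ ≡ 12.
  x = λ² - 16 - 1 = 144 - 17 ≡ 13; y = λ·(16 - 13) - 14 ≡ 3. → (13, 3)
11Q: (13, 3) + (1, 5). λ = (5 - 3)/(1 - 13) ≡ 2/7 mod 19. 7⁻¹ ≡ 11 (mod 19) since 7·11 = 77 ≡ 1, so λ ≡ 3.
  x = λ² - 13 - 1 = 9 - 14 ≡ 14; y = λ·(13 - 14) - 3 ≡ 13. → (14, 13)

(14, 13)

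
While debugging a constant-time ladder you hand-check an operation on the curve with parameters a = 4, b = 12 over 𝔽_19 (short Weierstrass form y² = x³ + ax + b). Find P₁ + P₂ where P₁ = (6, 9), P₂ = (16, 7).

(6, 9) + (16, 7). λ = (7 - 9)/(16 - 6) ≡ 17/10 mod 19. 10⁻¹ ≡ 2 (mod 19), so λ ≡ 15.
  x = λ² - 6 - 16 = 225 - 22 ≡ 13; y = λ·(6 - 13) - 9 ≡ 0. → (13, 0)

(13, 0)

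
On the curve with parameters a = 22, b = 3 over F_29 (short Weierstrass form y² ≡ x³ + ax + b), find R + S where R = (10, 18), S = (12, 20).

(10, 18) + (12, 20). λ = (20 - 18)/(12 - 10) ≡ 2/2 mod 29. 2⁻¹ ≡ 15 (mod 29), so λ ≡ 1.
  x = λ² - 10 - 12 = 1 - 22 ≡ 8; y = λ·(10 - 8) - 18 ≡ 13. → (8, 13)

(8, 13)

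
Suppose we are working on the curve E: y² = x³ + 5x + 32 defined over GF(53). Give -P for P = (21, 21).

-(21, 21) = (21, -21 mod 53) = (21, 32).

(21, 32)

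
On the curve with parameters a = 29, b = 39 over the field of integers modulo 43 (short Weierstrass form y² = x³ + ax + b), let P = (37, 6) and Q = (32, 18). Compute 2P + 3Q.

(9, 13)

First 2P:
Repeated addition: build up to 2P.
2P: tangent at (37, 6): λ = (3·37² + 29)/(2·6) ≡ 8/12. 12⁻¹ ≡ 18 (mod 43), so λ ≡ 8·18 ≡ 15.
  x = λ² - 37 - 37 = 225 - 74 ≡ 22; y = λ·(37 - 22) - 6 ≡ 4. → (22, 4)
2P = (22, 4).
Next 3Q:
Repeated addition: build up to 3Q.
2Q: tangent at (32, 18): λ = (3·32² + 29)/(2·18) ≡ 5/36. 36⁻¹ ≡ 6 (mod 43), so λ ≡ 5·6 ≡ 30.
  x = λ² - 32 - 32 = 900 - 64 ≡ 19; y = λ·(32 - 19) - 18 ≡ 28. → (19, 28)
3Q: (19, 28) + (32, 18). λ = (18 - 28)/(32 - 19) ≡ 33/13 mod 43. 13⁻¹ ≡ 10 (mod 43) since 13·10 = 130 ≡ 1, so λ ≡ 29.
  x = λ² - 19 - 32 = 841 - 51 ≡ 16; y = λ·(19 - 16) - 28 ≡ 16. → (16, 16)
3Q = (16, 16).
Finally 2P + 3Q:
(22, 4) + (16, 16). λ = (16 - 4)/(16 - 22) ≡ 12/37 mod 43. 37⁻¹ ≡ 7 (mod 43), so λ ≡ 41.
  x = λ² - 22 - 16 = 1681 - 38 ≡ 9; y = λ·(22 - 9) - 4 ≡ 13. → (9, 13)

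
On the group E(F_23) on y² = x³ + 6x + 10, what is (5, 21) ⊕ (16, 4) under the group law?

(8, 15)

(5, 21) + (16, 4). λ = (4 - 21)/(16 - 5) ≡ 6/11 mod 23. 11⁻¹ ≡ 21 (mod 23), so λ ≡ 11.
  x = λ² - 5 - 16 = 121 - 21 ≡ 8; y = λ·(5 - 8) - 21 ≡ 15. → (8, 15)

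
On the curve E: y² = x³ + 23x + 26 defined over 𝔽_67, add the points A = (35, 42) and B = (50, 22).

(21, 51)

(35, 42) + (50, 22). λ = (22 - 42)/(50 - 35) ≡ 47/15 mod 67. 15⁻¹ ≡ 9 (mod 67), so λ ≡ 21.
  x = λ² - 35 - 50 = 441 - 85 ≡ 21; y = λ·(35 - 21) - 42 ≡ 51. → (21, 51)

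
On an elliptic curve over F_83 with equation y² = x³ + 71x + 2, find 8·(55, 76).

Write G = (55, 76).
Repeated addition: build up to 8G.
2G: tangent at (55, 76): λ = (3·55² + 71)/(2·76) ≡ 16/69. 69⁻¹ ≡ 77 (mod 83) since 69·77 = 5313 ≡ 1, so λ ≡ 16·77 ≡ 70.
  x = λ² - 55 - 55 = 4900 - 110 ≡ 59; y = λ·(55 - 59) - 76 ≡ 59. → (59, 59)
3G: (59, 59) + (55, 76). λ = (76 - 59)/(55 - 59) ≡ 17/79 mod 83. 79⁻¹ ≡ 62 (mod 83) since 79·62 = 4898 ≡ 1, so λ ≡ 58.
  x = λ² - 59 - 55 = 3364 - 114 ≡ 13; y = λ·(59 - 13) - 59 ≡ 36. → (13, 36)
4G: (13, 36) + (55, 76). λ = (76 - 36)/(55 - 13) ≡ 40/42 mod 83. 42⁻¹ ≡ 2 (mod 83) since 42·2 = 84 ≡ 1, so λ ≡ 80.
  x = λ² - 13 - 55 = 6400 - 68 ≡ 24; y = λ·(13 - 24) - 36 ≡ 80. → (24, 80)
5G: (24, 80) + (55, 76). λ = (76 - 80)/(55 - 24) ≡ 79/31 mod 83. 31⁻¹ ≡ 75 (mod 83) since 31·75 = 2325 ≡ 1, so λ ≡ 32.
  x = λ² - 24 - 55 = 1024 - 79 ≡ 32; y = λ·(24 - 32) - 80 ≡ 79. → (32, 79)
6G: (32, 79) + (55, 76). λ = (76 - 79)/(55 - 32) ≡ 80/23 mod 83. 23⁻¹ ≡ 65 (mod 83) since 23·65 = 1495 ≡ 1, so λ ≡ 54.
  x = λ² - 32 - 55 = 2916 - 87 ≡ 7; y = λ·(32 - 7) - 79 ≡ 26. → (7, 26)
7G: (7, 26) + (55, 76). λ = (76 - 26)/(55 - 7) ≡ 50/48 mod 83. 48⁻¹ ≡ 64 (mod 83), so λ ≡ 46.
  x = λ² - 7 - 55 = 2116 - 62 ≡ 62; y = λ·(7 - 62) - 26 ≡ 17. → (62, 17)
8G: (62, 17) + (55, 76). λ = (76 - 17)/(55 - 62) ≡ 59/76 mod 83. 76⁻¹ ≡ 71 (mod 83), so λ ≡ 39.
  x = λ² - 62 - 55 = 1521 - 117 ≡ 76; y = λ·(62 - 76) - 17 ≡ 18. → (76, 18)

(76, 18)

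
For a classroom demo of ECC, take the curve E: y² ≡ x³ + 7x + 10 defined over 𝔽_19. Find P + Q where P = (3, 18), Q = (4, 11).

(4, 8)

(3, 18) + (4, 11). λ = (11 - 18)/(4 - 3) ≡ 12/1 mod 19. 1⁻¹ ≡ 1 (mod 19) since 1·1 = 1 ≡ 1, so λ ≡ 12.
  x = λ² - 3 - 4 = 144 - 7 ≡ 4; y = λ·(3 - 4) - 18 ≡ 8. → (4, 8)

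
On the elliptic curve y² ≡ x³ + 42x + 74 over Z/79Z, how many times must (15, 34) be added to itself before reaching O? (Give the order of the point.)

2P: tangent at (15, 34): λ = (3·15² + 42)/(2·34) ≡ 6/68. 68⁻¹ ≡ 43 (mod 79), so λ ≡ 6·43 ≡ 21.
  x = λ² - 15 - 15 = 441 - 30 ≡ 16; y = λ·(15 - 16) - 34 ≡ 24. → (16, 24)
3P: (16, 24) + (15, 34). λ = (34 - 24)/(15 - 16) ≡ 10/78 mod 79. 78⁻¹ ≡ 78 (mod 79) since 78·78 = 6084 ≡ 1, so λ ≡ 69.
  x = λ² - 16 - 15 = 4761 - 31 ≡ 69; y = λ·(16 - 69) - 24 ≡ 32. → (69, 32)
4P: (69, 32) + (15, 34). λ = (34 - 32)/(15 - 69) ≡ 2/25 mod 79. 25⁻¹ ≡ 19 (mod 79) since 25·19 = 475 ≡ 1, so λ ≡ 38.
  x = λ² - 69 - 15 = 1444 - 84 ≡ 17; y = λ·(69 - 17) - 32 ≡ 48. → (17, 48)
5P: (17, 48) + (15, 34). λ = (34 - 48)/(15 - 17) ≡ 65/77 mod 79. 77⁻¹ ≡ 39 (mod 79), so λ ≡ 7.
  x = λ² - 17 - 15 = 49 - 32 ≡ 17; y = λ·(17 - 17) - 48 ≡ 31. → (17, 31)
6P: (17, 31) + (15, 34). λ = (34 - 31)/(15 - 17) ≡ 3/77 mod 79. 77⁻¹ ≡ 39 (mod 79), so λ ≡ 38.
  x = λ² - 17 - 15 = 1444 - 32 ≡ 69; y = λ·(17 - 69) - 31 ≡ 47. → (69, 47)
7P: (69, 47) + (15, 34). λ = (34 - 47)/(15 - 69) ≡ 66/25 mod 79. 25⁻¹ ≡ 19 (mod 79), so λ ≡ 69.
  x = λ² - 69 - 15 = 4761 - 84 ≡ 16; y = λ·(69 - 16) - 47 ≡ 55. → (16, 55)
8P: (16, 55) + (15, 34). λ = (34 - 55)/(15 - 16) ≡ 58/78 mod 79. 78⁻¹ ≡ 78 (mod 79), so λ ≡ 21.
  x = λ² - 16 - 15 = 441 - 31 ≡ 15; y = λ·(16 - 15) - 55 ≡ 45. → (15, 45)
9P: (15, 45) + (15, 34): same x and y₁ ≡ -y₂, so the sum is O.
9P = O, so the order is 9.

9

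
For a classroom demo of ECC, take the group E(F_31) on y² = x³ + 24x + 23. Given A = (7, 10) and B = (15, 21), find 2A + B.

First 2A:
Repeated addition: build up to 2A.
2A: tangent at (7, 10): λ = (3·7² + 24)/(2·10) ≡ 16/20. 20⁻¹ ≡ 14 (mod 31) since 20·14 = 280 ≡ 1, so λ ≡ 16·14 ≡ 7.
  x = λ² - 7 - 7 = 49 - 14 ≡ 4; y = λ·(7 - 4) - 10 ≡ 11. → (4, 11)
2A = (4, 11).
Finally 2A + B:
(4, 11) + (15, 21). λ = (21 - 11)/(15 - 4) ≡ 10/11 mod 31. 11⁻¹ ≡ 17 (mod 31), so λ ≡ 15.
  x = λ² - 4 - 15 = 225 - 19 ≡ 20; y = λ·(4 - 20) - 11 ≡ 28. → (20, 28)

(20, 28)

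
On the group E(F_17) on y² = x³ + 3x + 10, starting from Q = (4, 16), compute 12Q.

(9, 16)

Double-and-add on 12 = (1100)₂. Start with Q = (4, 16) for the leading 1-bit.
double: tangent at (4, 16): λ = (3·4² + 3)/(2·16) ≡ 0/15. 15⁻¹ ≡ 8 (mod 17) since 15·8 = 120 ≡ 1, so λ ≡ 0·8 ≡ 0.
  x = λ² - 4 - 4 = 0 - 8 ≡ 9; y = λ·(4 - 9) - 16 ≡ 1. → (9, 1)
add Q: (9, 1) + (4, 16). λ = (16 - 1)/(4 - 9) ≡ 15/12 mod 17. 12⁻¹ ≡ 10 (mod 17), so λ ≡ 14.
  x = λ² - 9 - 4 = 196 - 13 ≡ 13; y = λ·(9 - 13) - 1 ≡ 11. → (13, 11)
double: tangent at (13, 11): λ = (3·13² + 3)/(2·11) ≡ 0/5. 5⁻¹ ≡ 7 (mod 17) since 5·7 = 35 ≡ 1, so λ ≡ 0·7 ≡ 0.
  x = λ² - 13 - 13 = 0 - 26 ≡ 8; y = λ·(13 - 8) - 11 ≡ 6. → (8, 6)
double: tangent at (8, 6): λ = (3·8² + 3)/(2·6) ≡ 8/12. 12⁻¹ ≡ 10 (mod 17) since 12·10 = 120 ≡ 1, so λ ≡ 8·10 ≡ 12.
  x = λ² - 8 - 8 = 144 - 16 ≡ 9; y = λ·(8 - 9) - 6 ≡ 16. → (9, 16)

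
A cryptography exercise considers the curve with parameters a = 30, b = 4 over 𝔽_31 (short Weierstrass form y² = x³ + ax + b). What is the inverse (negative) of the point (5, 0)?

-(5, 0) = (5, -0 mod 31) = (5, 0).

(5, 0)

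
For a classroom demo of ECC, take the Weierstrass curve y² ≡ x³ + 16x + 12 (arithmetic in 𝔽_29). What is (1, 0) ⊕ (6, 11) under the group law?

(28, 16)

(1, 0) + (6, 11). λ = (11 - 0)/(6 - 1) ≡ 11/5 mod 29. 5⁻¹ ≡ 6 (mod 29), so λ ≡ 8.
  x = λ² - 1 - 6 = 64 - 7 ≡ 28; y = λ·(1 - 28) - 0 ≡ 16. → (28, 16)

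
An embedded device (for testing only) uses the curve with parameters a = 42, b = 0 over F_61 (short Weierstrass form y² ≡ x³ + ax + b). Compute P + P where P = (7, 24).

tangent at (7, 24): λ = (3·7² + 42)/(2·24) ≡ 6/48. 48⁻¹ ≡ 14 (mod 61), so λ ≡ 6·14 ≡ 23.
  x = λ² - 7 - 7 = 529 - 14 ≡ 27; y = λ·(7 - 27) - 24 ≡ 4. → (27, 4)

(27, 4)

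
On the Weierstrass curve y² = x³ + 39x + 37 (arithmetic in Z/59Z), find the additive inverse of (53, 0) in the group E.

(53, 0)

-(53, 0) = (53, -0 mod 59) = (53, 0).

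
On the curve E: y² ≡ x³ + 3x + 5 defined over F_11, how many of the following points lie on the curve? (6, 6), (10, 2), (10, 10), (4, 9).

(6, 6): 6² ≡ 3, rhs ≡ 8 → off.
(10, 2): 2² ≡ 4, rhs ≡ 1 → off.
(10, 10): 10² ≡ 1, rhs ≡ 1 → on.
(4, 9): 9² ≡ 4, rhs ≡ 4 → on.

2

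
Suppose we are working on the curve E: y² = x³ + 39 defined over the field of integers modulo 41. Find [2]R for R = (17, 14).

(6, 3)

tangent at (17, 14): λ = (3·17² + 0)/(2·14) ≡ 6/28. 28⁻¹ ≡ 22 (mod 41) since 28·22 = 616 ≡ 1, so λ ≡ 6·22 ≡ 9.
  x = λ² - 17 - 17 = 81 - 34 ≡ 6; y = λ·(17 - 6) - 14 ≡ 3. → (6, 3)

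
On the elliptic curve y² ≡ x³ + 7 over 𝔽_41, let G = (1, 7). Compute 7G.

O

Repeated addition: build up to 7G.
2G: tangent at (1, 7): λ = (3·1² + 0)/(2·7) ≡ 3/14. 14⁻¹ ≡ 3 (mod 41), so λ ≡ 3·3 ≡ 9.
  x = λ² - 1 - 1 = 81 - 2 ≡ 38; y = λ·(1 - 38) - 7 ≡ 29. → (38, 29)
3G: (38, 29) + (1, 7). λ = (7 - 29)/(1 - 38) ≡ 19/4 mod 41. 4⁻¹ ≡ 31 (mod 41) since 4·31 = 124 ≡ 1, so λ ≡ 15.
  x = λ² - 38 - 1 = 225 - 39 ≡ 22; y = λ·(38 - 22) - 29 ≡ 6. → (22, 6)
4G: (22, 6) + (1, 7). λ = (7 - 6)/(1 - 22) ≡ 1/20 mod 41. 20⁻¹ ≡ 39 (mod 41), so λ ≡ 39.
  x = λ² - 22 - 1 = 1521 - 23 ≡ 22; y = λ·(22 - 22) - 6 ≡ 35. → (22, 35)
5G: (22, 35) + (1, 7). λ = (7 - 35)/(1 - 22) ≡ 13/20 mod 41. 20⁻¹ ≡ 39 (mod 41) since 20·39 = 780 ≡ 1, so λ ≡ 15.
  x = λ² - 22 - 1 = 225 - 23 ≡ 38; y = λ·(22 - 38) - 35 ≡ 12. → (38, 12)
6G: (38, 12) + (1, 7). λ = (7 - 12)/(1 - 38) ≡ 36/4 mod 41. 4⁻¹ ≡ 31 (mod 41), so λ ≡ 9.
  x = λ² - 38 - 1 = 81 - 39 ≡ 1; y = λ·(38 - 1) - 12 ≡ 34. → (1, 34)
7G: (1, 34) + (1, 7): same x and y₁ ≡ -y₂, so the sum is ∞.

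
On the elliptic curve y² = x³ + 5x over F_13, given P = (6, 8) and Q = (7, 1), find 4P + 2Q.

First 4P:
Repeated addition: build up to 4P.
2P: tangent at (6, 8): λ = (3·6² + 5)/(2·8) ≡ 9/3. 3⁻¹ ≡ 9 (mod 13), so λ ≡ 9·9 ≡ 3.
  x = λ² - 6 - 6 = 9 - 12 ≡ 10; y = λ·(6 - 10) - 8 ≡ 6. → (10, 6)
3P: (10, 6) + (6, 8). λ = (8 - 6)/(6 - 10) ≡ 2/9 mod 13. 9⁻¹ ≡ 3 (mod 13), so λ ≡ 6.
  x = λ² - 10 - 6 = 36 - 16 ≡ 7; y = λ·(10 - 7) - 6 ≡ 12. → (7, 12)
4P: (7, 12) + (6, 8). λ = (8 - 12)/(6 - 7) ≡ 9/12 mod 13. 12⁻¹ ≡ 12 (mod 13), so λ ≡ 4.
  x = λ² - 7 - 6 = 16 - 13 ≡ 3; y = λ·(7 - 3) - 12 ≡ 4. → (3, 4)
4P = (3, 4).
Next 2Q:
Repeated addition: build up to 2Q.
2Q: tangent at (7, 1): λ = (3·7² + 5)/(2·1) ≡ 9/2. 2⁻¹ ≡ 7 (mod 13) since 2·7 = 14 ≡ 1, so λ ≡ 9·7 ≡ 11.
  x = λ² - 7 - 7 = 121 - 14 ≡ 3; y = λ·(7 - 3) - 1 ≡ 4. → (3, 4)
2Q = (3, 4).
Finally 4P + 2Q:
tangent at (3, 4): λ = (3·3² + 5)/(2·4) ≡ 6/8. 8⁻¹ ≡ 5 (mod 13) since 8·5 = 40 ≡ 1, so λ ≡ 6·5 ≡ 4.
  x = λ² - 3 - 3 = 16 - 6 ≡ 10; y = λ·(3 - 10) - 4 ≡ 7. → (10, 7)

(10, 7)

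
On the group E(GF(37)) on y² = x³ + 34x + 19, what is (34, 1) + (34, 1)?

tangent at (34, 1): λ = (3·34² + 34)/(2·1) ≡ 24/2. 2⁻¹ ≡ 19 (mod 37) since 2·19 = 38 ≡ 1, so λ ≡ 24·19 ≡ 12.
  x = λ² - 34 - 34 = 144 - 68 ≡ 2; y = λ·(34 - 2) - 1 ≡ 13. → (2, 13)

(2, 13)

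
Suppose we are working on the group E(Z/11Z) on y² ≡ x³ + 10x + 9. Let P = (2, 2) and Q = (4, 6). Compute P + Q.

(2, 2) + (4, 6). λ = (6 - 2)/(4 - 2) ≡ 4/2 mod 11. 2⁻¹ ≡ 6 (mod 11), so λ ≡ 2.
  x = λ² - 2 - 4 = 4 - 6 ≡ 9; y = λ·(2 - 9) - 2 ≡ 6. → (9, 6)

(9, 6)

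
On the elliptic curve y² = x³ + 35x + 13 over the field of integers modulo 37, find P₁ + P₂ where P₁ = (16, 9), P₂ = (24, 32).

(16, 9) + (24, 32). λ = (32 - 9)/(24 - 16) ≡ 23/8 mod 37. 8⁻¹ ≡ 14 (mod 37) since 8·14 = 112 ≡ 1, so λ ≡ 26.
  x = λ² - 16 - 24 = 676 - 40 ≡ 7; y = λ·(16 - 7) - 9 ≡ 3. → (7, 3)

(7, 3)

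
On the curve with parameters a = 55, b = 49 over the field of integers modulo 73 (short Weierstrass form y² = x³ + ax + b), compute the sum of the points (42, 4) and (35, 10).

(31, 70)

(42, 4) + (35, 10). λ = (10 - 4)/(35 - 42) ≡ 6/66 mod 73. 66⁻¹ ≡ 52 (mod 73), so λ ≡ 20.
  x = λ² - 42 - 35 = 400 - 77 ≡ 31; y = λ·(42 - 31) - 4 ≡ 70. → (31, 70)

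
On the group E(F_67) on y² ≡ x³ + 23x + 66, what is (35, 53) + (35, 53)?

tangent at (35, 53): λ = (3·35² + 23)/(2·53) ≡ 13/39. 39⁻¹ ≡ 55 (mod 67), so λ ≡ 13·55 ≡ 45.
  x = λ² - 35 - 35 = 2025 - 70 ≡ 12; y = λ·(35 - 12) - 53 ≡ 44. → (12, 44)

(12, 44)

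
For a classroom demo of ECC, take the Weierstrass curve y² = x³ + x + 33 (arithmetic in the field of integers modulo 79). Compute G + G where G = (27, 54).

(27, 25)

tangent at (27, 54): λ = (3·27² + 1)/(2·54) ≡ 55/29. 29⁻¹ ≡ 30 (mod 79) since 29·30 = 870 ≡ 1, so λ ≡ 55·30 ≡ 70.
  x = λ² - 27 - 27 = 4900 - 54 ≡ 27; y = λ·(27 - 27) - 54 ≡ 25. → (27, 25)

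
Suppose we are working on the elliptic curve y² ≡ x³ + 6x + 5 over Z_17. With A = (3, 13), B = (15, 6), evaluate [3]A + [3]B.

(8, 15)

First 3A:
Repeated addition: build up to 3A.
2A: tangent at (3, 13): λ = (3·3² + 6)/(2·13) ≡ 16/9. 9⁻¹ ≡ 2 (mod 17), so λ ≡ 16·2 ≡ 15.
  x = λ² - 3 - 3 = 225 - 6 ≡ 15; y = λ·(3 - 15) - 13 ≡ 11. → (15, 11)
3A: (15, 11) + (3, 13). λ = (13 - 11)/(3 - 15) ≡ 2/5 mod 17. 5⁻¹ ≡ 7 (mod 17) since 5·7 = 35 ≡ 1, so λ ≡ 14.
  x = λ² - 15 - 3 = 196 - 18 ≡ 8; y = λ·(15 - 8) - 11 ≡ 2. → (8, 2)
3A = (8, 2).
Next 3B:
Repeated addition: build up to 3B.
2B: tangent at (15, 6): λ = (3·15² + 6)/(2·6) ≡ 1/12. 12⁻¹ ≡ 10 (mod 17) since 12·10 = 120 ≡ 1, so λ ≡ 1·10 ≡ 10.
  x = λ² - 15 - 15 = 100 - 30 ≡ 2; y = λ·(15 - 2) - 6 ≡ 5. → (2, 5)
3B: (2, 5) + (15, 6). λ = (6 - 5)/(15 - 2) ≡ 1/13 mod 17. 13⁻¹ ≡ 4 (mod 17), so λ ≡ 4.
  x = λ² - 2 - 15 = 16 - 17 ≡ 16; y = λ·(2 - 16) - 5 ≡ 7. → (16, 7)
3B = (16, 7).
Finally 3A + 3B:
(8, 2) + (16, 7). λ = (7 - 2)/(16 - 8) ≡ 5/8 mod 17. 8⁻¹ ≡ 15 (mod 17) since 8·15 = 120 ≡ 1, so λ ≡ 7.
  x = λ² - 8 - 16 = 49 - 24 ≡ 8; y = λ·(8 - 8) - 2 ≡ 15. → (8, 15)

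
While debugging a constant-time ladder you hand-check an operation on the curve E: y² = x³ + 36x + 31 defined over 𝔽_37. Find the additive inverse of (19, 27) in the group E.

-(19, 27) = (19, -27 mod 37) = (19, 10).

(19, 10)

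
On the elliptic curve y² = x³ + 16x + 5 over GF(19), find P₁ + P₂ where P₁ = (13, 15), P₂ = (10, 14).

(13, 4)

(13, 15) + (10, 14). λ = (14 - 15)/(10 - 13) ≡ 18/16 mod 19. 16⁻¹ ≡ 6 (mod 19), so λ ≡ 13.
  x = λ² - 13 - 10 = 169 - 23 ≡ 13; y = λ·(13 - 13) - 15 ≡ 4. → (13, 4)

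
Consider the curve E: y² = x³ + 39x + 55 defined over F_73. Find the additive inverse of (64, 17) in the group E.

-(64, 17) = (64, -17 mod 73) = (64, 56).

(64, 56)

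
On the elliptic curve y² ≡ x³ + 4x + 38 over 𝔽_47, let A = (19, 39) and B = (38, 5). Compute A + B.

(19, 39) + (38, 5). λ = (5 - 39)/(38 - 19) ≡ 13/19 mod 47. 19⁻¹ ≡ 5 (mod 47) since 19·5 = 95 ≡ 1, so λ ≡ 18.
  x = λ² - 19 - 38 = 324 - 57 ≡ 32; y = λ·(19 - 32) - 39 ≡ 9. → (32, 9)

(32, 9)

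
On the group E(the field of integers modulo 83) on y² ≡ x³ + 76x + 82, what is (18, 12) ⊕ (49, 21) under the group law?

(18, 12) + (49, 21). λ = (21 - 12)/(49 - 18) ≡ 9/31 mod 83. 31⁻¹ ≡ 75 (mod 83), so λ ≡ 11.
  x = λ² - 18 - 49 = 121 - 67 ≡ 54; y = λ·(18 - 54) - 12 ≡ 7. → (54, 7)

(54, 7)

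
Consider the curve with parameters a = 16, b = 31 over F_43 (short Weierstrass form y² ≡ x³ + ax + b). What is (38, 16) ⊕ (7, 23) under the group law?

(7, 20)

(38, 16) + (7, 23). λ = (23 - 16)/(7 - 38) ≡ 7/12 mod 43. 12⁻¹ ≡ 18 (mod 43), so λ ≡ 40.
  x = λ² - 38 - 7 = 1600 - 45 ≡ 7; y = λ·(38 - 7) - 16 ≡ 20. → (7, 20)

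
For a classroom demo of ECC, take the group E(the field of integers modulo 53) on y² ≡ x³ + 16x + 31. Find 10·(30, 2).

Write P = (30, 2).
Double-and-add on 10 = (1010)₂. Start with P = (30, 2) for the leading 1-bit.
double: tangent at (30, 2): λ = (3·30² + 16)/(2·2) ≡ 13/4. 4⁻¹ ≡ 40 (mod 53), so λ ≡ 13·40 ≡ 43.
  x = λ² - 30 - 30 = 1849 - 60 ≡ 40; y = λ·(30 - 40) - 2 ≡ 45. → (40, 45)
double: tangent at (40, 45): λ = (3·40² + 16)/(2·45) ≡ 46/37. 37⁻¹ ≡ 43 (mod 53) since 37·43 = 1591 ≡ 1, so λ ≡ 46·43 ≡ 17.
  x = λ² - 40 - 40 = 289 - 80 ≡ 50; y = λ·(40 - 50) - 45 ≡ 50. → (50, 50)
add P: (50, 50) + (30, 2). λ = (2 - 50)/(30 - 50) ≡ 5/33 mod 53. 33⁻¹ ≡ 45 (mod 53), so λ ≡ 13.
  x = λ² - 50 - 30 = 169 - 80 ≡ 36; y = λ·(50 - 36) - 50 ≡ 26. → (36, 26)
double: tangent at (36, 26): λ = (3·36² + 16)/(2·26) ≡ 35/52. 52⁻¹ ≡ 52 (mod 53), so λ ≡ 35·52 ≡ 18.
  x = λ² - 36 - 36 = 324 - 72 ≡ 40; y = λ·(36 - 40) - 26 ≡ 8. → (40, 8)

(40, 8)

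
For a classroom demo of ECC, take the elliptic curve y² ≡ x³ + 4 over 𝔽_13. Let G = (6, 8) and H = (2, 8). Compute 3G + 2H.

(0, 2)

First 3G:
Repeated addition: build up to 3G.
2G: tangent at (6, 8): λ = (3·6² + 0)/(2·8) ≡ 4/3. 3⁻¹ ≡ 9 (mod 13), so λ ≡ 4·9 ≡ 10.
  x = λ² - 6 - 6 = 100 - 12 ≡ 10; y = λ·(6 - 10) - 8 ≡ 4. → (10, 4)
3G: (10, 4) + (6, 8). λ = (8 - 4)/(6 - 10) ≡ 4/9 mod 13. 9⁻¹ ≡ 3 (mod 13), so λ ≡ 12.
  x = λ² - 10 - 6 = 144 - 16 ≡ 11; y = λ·(10 - 11) - 4 ≡ 10. → (11, 10)
3G = (11, 10).
Next 2H:
Repeated addition: build up to 2H.
2H: tangent at (2, 8): λ = (3·2² + 0)/(2·8) ≡ 12/3. 3⁻¹ ≡ 9 (mod 13), so λ ≡ 12·9 ≡ 4.
  x = λ² - 2 - 2 = 16 - 4 ≡ 12; y = λ·(2 - 12) - 8 ≡ 4. → (12, 4)
2H = (12, 4).
Finally 3G + 2H:
(11, 10) + (12, 4). λ = (4 - 10)/(12 - 11) ≡ 7/1 mod 13. 1⁻¹ ≡ 1 (mod 13) since 1·1 = 1 ≡ 1, so λ ≡ 7.
  x = λ² - 11 - 12 = 49 - 23 ≡ 0; y = λ·(11 - 0) - 10 ≡ 2. → (0, 2)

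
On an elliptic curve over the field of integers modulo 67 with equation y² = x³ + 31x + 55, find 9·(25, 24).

(17, 1)

Write Q = (25, 24).
Double-and-add on 9 = (1001)₂. Start with Q = (25, 24) for the leading 1-bit.
double: tangent at (25, 24): λ = (3·25² + 31)/(2·24) ≡ 30/48. 48⁻¹ ≡ 7 (mod 67) since 48·7 = 336 ≡ 1, so λ ≡ 30·7 ≡ 9.
  x = λ² - 25 - 25 = 81 - 50 ≡ 31; y = λ·(25 - 31) - 24 ≡ 56. → (31, 56)
double: tangent at (31, 56): λ = (3·31² + 31)/(2·56) ≡ 33/45. 45⁻¹ ≡ 3 (mod 67) since 45·3 = 135 ≡ 1, so λ ≡ 33·3 ≡ 32.
  x = λ² - 31 - 31 = 1024 - 62 ≡ 24; y = λ·(31 - 24) - 56 ≡ 34. → (24, 34)
double: tangent at (24, 34): λ = (3·24² + 31)/(2·34) ≡ 17/1. 1⁻¹ ≡ 1 (mod 67) since 1·1 = 1 ≡ 1, so λ ≡ 17·1 ≡ 17.
  x = λ² - 24 - 24 = 289 - 48 ≡ 40; y = λ·(24 - 40) - 34 ≡ 29. → (40, 29)
add Q: (40, 29) + (25, 24). λ = (24 - 29)/(25 - 40) ≡ 62/52 mod 67. 52⁻¹ ≡ 58 (mod 67), so λ ≡ 45.
  x = λ² - 40 - 25 = 2025 - 65 ≡ 17; y = λ·(40 - 17) - 29 ≡ 1. → (17, 1)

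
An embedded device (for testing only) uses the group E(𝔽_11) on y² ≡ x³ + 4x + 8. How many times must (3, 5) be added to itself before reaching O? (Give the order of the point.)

10

2P: tangent at (3, 5): λ = (3·3² + 4)/(2·5) ≡ 9/10. 10⁻¹ ≡ 10 (mod 11) since 10·10 = 100 ≡ 1, so λ ≡ 9·10 ≡ 2.
  x = λ² - 3 - 3 = 4 - 6 ≡ 9; y = λ·(3 - 9) - 5 ≡ 5. → (9, 5)
3P: (9, 5) + (3, 5). λ = (5 - 5)/(3 - 9) ≡ 0/5 mod 11. 5⁻¹ ≡ 9 (mod 11), so λ ≡ 0.
  x = λ² - 9 - 3 = 0 - 12 ≡ 10; y = λ·(9 - 10) - 5 ≡ 6. → (10, 6)
4P: (10, 6) + (3, 5). λ = (5 - 6)/(3 - 10) ≡ 10/4 mod 11. 4⁻¹ ≡ 3 (mod 11) since 4·3 = 12 ≡ 1, so λ ≡ 8.
  x = λ² - 10 - 3 = 64 - 13 ≡ 7; y = λ·(10 - 7) - 6 ≡ 7. → (7, 7)
5P: (7, 7) + (3, 5). λ = (5 - 7)/(3 - 7) ≡ 9/7 mod 11. 7⁻¹ ≡ 8 (mod 11), so λ ≡ 6.
  x = λ² - 7 - 3 = 36 - 10 ≡ 4; y = λ·(7 - 4) - 7 ≡ 0. → (4, 0)
6P: (4, 0) + (3, 5). λ = (5 - 0)/(3 - 4) ≡ 5/10 mod 11. 10⁻¹ ≡ 10 (mod 11), so λ ≡ 6.
  x = λ² - 4 - 3 = 36 - 7 ≡ 7; y = λ·(4 - 7) - 0 ≡ 4. → (7, 4)
7P: (7, 4) + (3, 5). λ = (5 - 4)/(3 - 7) ≡ 1/7 mod 11. 7⁻¹ ≡ 8 (mod 11), so λ ≡ 8.
  x = λ² - 7 - 3 = 64 - 10 ≡ 10; y = λ·(7 - 10) - 4 ≡ 5. → (10, 5)
8P: (10, 5) + (3, 5). λ = (5 - 5)/(3 - 10) ≡ 0/4 mod 11. 4⁻¹ ≡ 3 (mod 11) since 4·3 = 12 ≡ 1, so λ ≡ 0.
  x = λ² - 10 - 3 = 0 - 13 ≡ 9; y = λ·(10 - 9) - 5 ≡ 6. → (9, 6)
9P: (9, 6) + (3, 5). λ = (5 - 6)/(3 - 9) ≡ 10/5 mod 11. 5⁻¹ ≡ 9 (mod 11), so λ ≡ 2.
  x = λ² - 9 - 3 = 4 - 12 ≡ 3; y = λ·(9 - 3) - 6 ≡ 6. → (3, 6)
10P: (3, 6) + (3, 5): same x and y₁ ≡ -y₂, so the sum is O.
10P = O, so the order is 10.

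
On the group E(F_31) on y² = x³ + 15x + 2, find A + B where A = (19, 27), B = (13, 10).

(1, 24)

(19, 27) + (13, 10). λ = (10 - 27)/(13 - 19) ≡ 14/25 mod 31. 25⁻¹ ≡ 5 (mod 31) since 25·5 = 125 ≡ 1, so λ ≡ 8.
  x = λ² - 19 - 13 = 64 - 32 ≡ 1; y = λ·(19 - 1) - 27 ≡ 24. → (1, 24)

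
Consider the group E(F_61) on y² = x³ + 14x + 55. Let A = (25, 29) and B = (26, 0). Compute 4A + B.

(58, 13)

First 4A:
Repeated addition: build up to 4A.
2A: tangent at (25, 29): λ = (3·25² + 14)/(2·29) ≡ 59/58. 58⁻¹ ≡ 20 (mod 61) since 58·20 = 1160 ≡ 1, so λ ≡ 59·20 ≡ 21.
  x = λ² - 25 - 25 = 441 - 50 ≡ 25; y = λ·(25 - 25) - 29 ≡ 32. → (25, 32)
3A: (25, 32) + (25, 29): same x and y₁ ≡ -y₂, so the sum is O.
4A: O + (25, 29) = (25, 29) (identity).
4A = (25, 29).
Finally 4A + B:
(25, 29) + (26, 0). λ = (0 - 29)/(26 - 25) ≡ 32/1 mod 61. 1⁻¹ ≡ 1 (mod 61) since 1·1 = 1 ≡ 1, so λ ≡ 32.
  x = λ² - 25 - 26 = 1024 - 51 ≡ 58; y = λ·(25 - 58) - 29 ≡ 13. → (58, 13)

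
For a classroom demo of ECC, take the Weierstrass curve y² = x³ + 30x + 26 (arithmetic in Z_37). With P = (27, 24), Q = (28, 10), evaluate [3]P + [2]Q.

(22, 30)

First 3P:
Repeated addition: build up to 3P.
2P: tangent at (27, 24): λ = (3·27² + 30)/(2·24) ≡ 34/11. 11⁻¹ ≡ 27 (mod 37), so λ ≡ 34·27 ≡ 30.
  x = λ² - 27 - 27 = 900 - 54 ≡ 32; y = λ·(27 - 32) - 24 ≡ 11. → (32, 11)
3P: (32, 11) + (27, 24). λ = (24 - 11)/(27 - 32) ≡ 13/32 mod 37. 32⁻¹ ≡ 22 (mod 37), so λ ≡ 27.
  x = λ² - 32 - 27 = 729 - 59 ≡ 4; y = λ·(32 - 4) - 11 ≡ 5. → (4, 5)
3P = (4, 5).
Next 2Q:
Repeated addition: build up to 2Q.
2Q: tangent at (28, 10): λ = (3·28² + 30)/(2·10) ≡ 14/20. 20⁻¹ ≡ 13 (mod 37), so λ ≡ 14·13 ≡ 34.
  x = λ² - 28 - 28 = 1156 - 56 ≡ 27; y = λ·(28 - 27) - 10 ≡ 24. → (27, 24)
2Q = (27, 24).
Finally 3P + 2Q:
(4, 5) + (27, 24). λ = (24 - 5)/(27 - 4) ≡ 19/23 mod 37. 23⁻¹ ≡ 29 (mod 37) since 23·29 = 667 ≡ 1, so λ ≡ 33.
  x = λ² - 4 - 27 = 1089 - 31 ≡ 22; y = λ·(4 - 22) - 5 ≡ 30. → (22, 30)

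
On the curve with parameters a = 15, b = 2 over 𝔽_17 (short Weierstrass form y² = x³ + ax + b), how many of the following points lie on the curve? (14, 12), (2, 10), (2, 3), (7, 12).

1

(14, 12): 12² ≡ 8, rhs ≡ 15 → off.
(2, 10): 10² ≡ 15, rhs ≡ 6 → off.
(2, 3): 3² ≡ 9, rhs ≡ 6 → off.
(7, 12): 12² ≡ 8, rhs ≡ 8 → on.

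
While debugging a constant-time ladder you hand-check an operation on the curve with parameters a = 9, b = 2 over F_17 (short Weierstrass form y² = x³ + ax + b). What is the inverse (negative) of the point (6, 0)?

(6, 0)

-(6, 0) = (6, -0 mod 17) = (6, 0).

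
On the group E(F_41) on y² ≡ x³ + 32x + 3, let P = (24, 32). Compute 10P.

Double-and-add on 10 = (1010)₂. Start with P = (24, 32) for the leading 1-bit.
double: tangent at (24, 32): λ = (3·24² + 32)/(2·32) ≡ 38/23. 23⁻¹ ≡ 25 (mod 41), so λ ≡ 38·25 ≡ 7.
  x = λ² - 24 - 24 = 49 - 48 ≡ 1; y = λ·(24 - 1) - 32 ≡ 6. → (1, 6)
double: tangent at (1, 6): λ = (3·1² + 32)/(2·6) ≡ 35/12. 12⁻¹ ≡ 24 (mod 41), so λ ≡ 35·24 ≡ 20.
  x = λ² - 1 - 1 = 400 - 2 ≡ 29; y = λ·(1 - 29) - 6 ≡ 8. → (29, 8)
add P: (29, 8) + (24, 32). λ = (32 - 8)/(24 - 29) ≡ 24/36 mod 41. 36⁻¹ ≡ 8 (mod 41), so λ ≡ 28.
  x = λ² - 29 - 24 = 784 - 53 ≡ 34; y = λ·(29 - 34) - 8 ≡ 16. → (34, 16)
double: tangent at (34, 16): λ = (3·34² + 32)/(2·16) ≡ 15/32. 32⁻¹ ≡ 9 (mod 41), so λ ≡ 15·9 ≡ 12.
  x = λ² - 34 - 34 = 144 - 68 ≡ 35; y = λ·(34 - 35) - 16 ≡ 13. → (35, 13)

(35, 13)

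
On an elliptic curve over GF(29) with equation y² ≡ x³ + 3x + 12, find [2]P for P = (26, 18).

(22, 24)

tangent at (26, 18): λ = (3·26² + 3)/(2·18) ≡ 1/7. 7⁻¹ ≡ 25 (mod 29), so λ ≡ 1·25 ≡ 25.
  x = λ² - 26 - 26 = 625 - 52 ≡ 22; y = λ·(26 - 22) - 18 ≡ 24. → (22, 24)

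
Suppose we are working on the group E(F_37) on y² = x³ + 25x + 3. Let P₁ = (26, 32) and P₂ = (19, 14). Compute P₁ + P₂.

(26, 32) + (19, 14). λ = (14 - 32)/(19 - 26) ≡ 19/30 mod 37. 30⁻¹ ≡ 21 (mod 37), so λ ≡ 29.
  x = λ² - 26 - 19 = 841 - 45 ≡ 19; y = λ·(26 - 19) - 32 ≡ 23. → (19, 23)

(19, 23)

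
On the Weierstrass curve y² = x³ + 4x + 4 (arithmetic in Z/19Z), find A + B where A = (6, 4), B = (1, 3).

(6, 4) + (1, 3). λ = (3 - 4)/(1 - 6) ≡ 18/14 mod 19. 14⁻¹ ≡ 15 (mod 19), so λ ≡ 4.
  x = λ² - 6 - 1 = 16 - 7 ≡ 9; y = λ·(6 - 9) - 4 ≡ 3. → (9, 3)

(9, 3)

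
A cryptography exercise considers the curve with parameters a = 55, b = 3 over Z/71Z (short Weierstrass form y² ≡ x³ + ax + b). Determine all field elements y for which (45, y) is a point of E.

x³ + 55x + 3 = 93603 ≡ 25 (mod 71).
Square roots of 25 mod 71: 5 and 66 (since 5² = 25 ≡ 25).

5, 66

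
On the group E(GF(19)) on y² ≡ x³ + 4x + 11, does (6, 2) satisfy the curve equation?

yes

y² = 2² ≡ 4; x³ + 4x + 11 = 251 ≡ 4 (mod 19). 4 = 4.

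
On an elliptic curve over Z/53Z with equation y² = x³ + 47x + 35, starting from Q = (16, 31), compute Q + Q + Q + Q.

(28, 47)

Repeated addition: build up to 4Q.
2Q: tangent at (16, 31): λ = (3·16² + 47)/(2·31) ≡ 20/9. 9⁻¹ ≡ 6 (mod 53), so λ ≡ 20·6 ≡ 14.
  x = λ² - 16 - 16 = 196 - 32 ≡ 5; y = λ·(16 - 5) - 31 ≡ 17. → (5, 17)
3Q: (5, 17) + (16, 31). λ = (31 - 17)/(16 - 5) ≡ 14/11 mod 53. 11⁻¹ ≡ 29 (mod 53) since 11·29 = 319 ≡ 1, so λ ≡ 35.
  x = λ² - 5 - 16 = 1225 - 21 ≡ 38; y = λ·(5 - 38) - 17 ≡ 47. → (38, 47)
4Q: (38, 47) + (16, 31). λ = (31 - 47)/(16 - 38) ≡ 37/31 mod 53. 31⁻¹ ≡ 12 (mod 53) since 31·12 = 372 ≡ 1, so λ ≡ 20.
  x = λ² - 38 - 16 = 400 - 54 ≡ 28; y = λ·(38 - 28) - 47 ≡ 47. → (28, 47)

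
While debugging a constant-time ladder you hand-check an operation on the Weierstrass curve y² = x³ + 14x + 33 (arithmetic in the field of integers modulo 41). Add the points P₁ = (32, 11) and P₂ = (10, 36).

(8, 40)

(32, 11) + (10, 36). λ = (36 - 11)/(10 - 32) ≡ 25/19 mod 41. 19⁻¹ ≡ 13 (mod 41), so λ ≡ 38.
  x = λ² - 32 - 10 = 1444 - 42 ≡ 8; y = λ·(32 - 8) - 11 ≡ 40. → (8, 40)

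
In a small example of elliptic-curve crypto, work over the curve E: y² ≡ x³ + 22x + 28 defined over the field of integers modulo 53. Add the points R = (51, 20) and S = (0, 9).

(19, 16)

(51, 20) + (0, 9). λ = (9 - 20)/(0 - 51) ≡ 42/2 mod 53. 2⁻¹ ≡ 27 (mod 53) since 2·27 = 54 ≡ 1, so λ ≡ 21.
  x = λ² - 51 - 0 = 441 - 51 ≡ 19; y = λ·(51 - 19) - 20 ≡ 16. → (19, 16)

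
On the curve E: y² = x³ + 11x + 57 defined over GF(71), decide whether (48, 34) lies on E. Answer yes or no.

y² = 34² ≡ 20; x³ + 11x + 57 = 111177 ≡ 62 (mod 71). 20 ≠ 62.

no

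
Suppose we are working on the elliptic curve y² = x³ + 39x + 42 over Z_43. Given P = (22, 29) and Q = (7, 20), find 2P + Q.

(26, 23)

First 2P:
Repeated addition: build up to 2P.
2P: tangent at (22, 29): λ = (3·22² + 39)/(2·29) ≡ 29/15. 15⁻¹ ≡ 23 (mod 43), so λ ≡ 29·23 ≡ 22.
  x = λ² - 22 - 22 = 484 - 44 ≡ 10; y = λ·(22 - 10) - 29 ≡ 20. → (10, 20)
2P = (10, 20).
Finally 2P + Q:
(10, 20) + (7, 20). λ = (20 - 20)/(7 - 10) ≡ 0/40 mod 43. 40⁻¹ ≡ 14 (mod 43), so λ ≡ 0.
  x = λ² - 10 - 7 = 0 - 17 ≡ 26; y = λ·(10 - 26) - 20 ≡ 23. → (26, 23)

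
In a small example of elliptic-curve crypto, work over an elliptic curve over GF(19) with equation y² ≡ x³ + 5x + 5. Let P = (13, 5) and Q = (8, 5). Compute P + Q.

(13, 5) + (8, 5). λ = (5 - 5)/(8 - 13) ≡ 0/14 mod 19. 14⁻¹ ≡ 15 (mod 19) since 14·15 = 210 ≡ 1, so λ ≡ 0.
  x = λ² - 13 - 8 = 0 - 21 ≡ 17; y = λ·(13 - 17) - 5 ≡ 14. → (17, 14)

(17, 14)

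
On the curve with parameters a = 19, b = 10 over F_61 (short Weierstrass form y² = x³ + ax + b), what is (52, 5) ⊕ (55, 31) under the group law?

(52, 5) + (55, 31). λ = (31 - 5)/(55 - 52) ≡ 26/3 mod 61. 3⁻¹ ≡ 41 (mod 61), so λ ≡ 29.
  x = λ² - 52 - 55 = 841 - 107 ≡ 2; y = λ·(52 - 2) - 5 ≡ 42. → (2, 42)

(2, 42)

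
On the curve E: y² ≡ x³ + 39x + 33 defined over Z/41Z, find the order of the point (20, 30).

11

2P: tangent at (20, 30): λ = (3·20² + 39)/(2·30) ≡ 9/19. 19⁻¹ ≡ 13 (mod 41) since 19·13 = 247 ≡ 1, so λ ≡ 9·13 ≡ 35.
  x = λ² - 20 - 20 = 1225 - 40 ≡ 37; y = λ·(20 - 37) - 30 ≡ 31. → (37, 31)
3P: (37, 31) + (20, 30). λ = (30 - 31)/(20 - 37) ≡ 40/24 mod 41. 24⁻¹ ≡ 12 (mod 41) since 24·12 = 288 ≡ 1, so λ ≡ 29.
  x = λ² - 37 - 20 = 841 - 57 ≡ 5; y = λ·(37 - 5) - 31 ≡ 36. → (5, 36)
4P: (5, 36) + (20, 30). λ = (30 - 36)/(20 - 5) ≡ 35/15 mod 41. 15⁻¹ ≡ 11 (mod 41) since 15·11 = 165 ≡ 1, so λ ≡ 16.
  x = λ² - 5 - 20 = 256 - 25 ≡ 26; y = λ·(5 - 26) - 36 ≡ 38. → (26, 38)
5P: (26, 38) + (20, 30). λ = (30 - 38)/(20 - 26) ≡ 33/35 mod 41. 35⁻¹ ≡ 34 (mod 41), so λ ≡ 15.
  x = λ² - 26 - 20 = 225 - 46 ≡ 15; y = λ·(26 - 15) - 38 ≡ 4. → (15, 4)
6P: (15, 4) + (20, 30). λ = (30 - 4)/(20 - 15) ≡ 26/5 mod 41. 5⁻¹ ≡ 33 (mod 41) since 5·33 = 165 ≡ 1, so λ ≡ 38.
  x = λ² - 15 - 20 = 1444 - 35 ≡ 15; y = λ·(15 - 15) - 4 ≡ 37. → (15, 37)
7P: (15, 37) + (20, 30). λ = (30 - 37)/(20 - 15) ≡ 34/5 mod 41. 5⁻¹ ≡ 33 (mod 41) since 5·33 = 165 ≡ 1, so λ ≡ 15.
  x = λ² - 15 - 20 = 225 - 35 ≡ 26; y = λ·(15 - 26) - 37 ≡ 3. → (26, 3)
8P: (26, 3) + (20, 30). λ = (30 - 3)/(20 - 26) ≡ 27/35 mod 41. 35⁻¹ ≡ 34 (mod 41), so λ ≡ 16.
  x = λ² - 26 - 20 = 256 - 46 ≡ 5; y = λ·(26 - 5) - 3 ≡ 5. → (5, 5)
9P: (5, 5) + (20, 30). λ = (30 - 5)/(20 - 5) ≡ 25/15 mod 41. 15⁻¹ ≡ 11 (mod 41) since 15·11 = 165 ≡ 1, so λ ≡ 29.
  x = λ² - 5 - 20 = 841 - 25 ≡ 37; y = λ·(5 - 37) - 5 ≡ 10. → (37, 10)
10P: (37, 10) + (20, 30). λ = (30 - 10)/(20 - 37) ≡ 20/24 mod 41. 24⁻¹ ≡ 12 (mod 41) since 24·12 = 288 ≡ 1, so λ ≡ 35.
  x = λ² - 37 - 20 = 1225 - 57 ≡ 20; y = λ·(37 - 20) - 10 ≡ 11. → (20, 11)
11P: (20, 11) + (20, 30): same x and y₁ ≡ -y₂, so the sum is 𝒪.
11P = 𝒪, so the order is 11.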